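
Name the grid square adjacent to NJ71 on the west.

NJ61

Longitude square 7; −1 → 6.
The latitude characters are unchanged.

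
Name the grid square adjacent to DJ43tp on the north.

Latitude subsquare p = 15; +1 → 16 = q.
The longitude characters are unchanged.

DJ43tq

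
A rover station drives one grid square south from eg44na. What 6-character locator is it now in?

EG43nx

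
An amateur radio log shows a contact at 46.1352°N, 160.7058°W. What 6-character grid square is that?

AN96pd

Offset from 180°W / 90°S: lon 19.2942°, lat 136.1352°.
Field: 19.2942/20 → 0 → A, 136.1352/10 → 13 → N; chars AN.
Square: 19.2942/2 → 9, 6.1352/1 → 6; chars 96.
Subsquare: 1.2942/0.0833333 → 15 → p, 0.1352/0.0416667 → 3 → d; chars pd.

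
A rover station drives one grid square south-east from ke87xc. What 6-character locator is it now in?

KE97ab

Longitude subsquare x = 23; +1 → 24, wraps to 0 = a, carry into square.
Longitude square 8; +1 → 9.
Latitude subsquare c = 2; −1 → 1 = b.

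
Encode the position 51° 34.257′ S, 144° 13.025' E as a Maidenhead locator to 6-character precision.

QD28ck

Shift to the Maidenhead origin (180°W, 90°S): lon 324.2171, lat 38.4290.
Field (20°×10°, letters A–R): lon ⌊324.2171/20⌋ = 16 → Q; lat ⌊38.4290/10⌋ = 3 → D.
Square (2°×1°, digits 0–9): lon ⌊4.2171/2⌋ = 2; lat ⌊8.4290/1⌋ = 8.
Subsquare (5′×2.5′, letters a–x): lon ⌊0.2171/0.0833333⌋ = 2 → c; lat ⌊0.4290/0.0416667⌋ = 10 → k.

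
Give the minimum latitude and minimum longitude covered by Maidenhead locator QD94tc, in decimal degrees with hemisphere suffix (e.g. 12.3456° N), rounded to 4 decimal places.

Field Q=16, D=3: +16·20° lon, +3·10° lat → SW at lon 140°, lat -60°.
Square 9, 4: +9·2° lon, +4·1° lat → SW at lon 158°, lat -56°.
Subsquare t=19, c=2: +19·0.0833333° lon, +2·0.0416667° lat → SW at lon 159.583°, lat -55.9167°.
latitude 55.9167° S, longitude 159.5833° E.

55.9167° S, 159.5833° E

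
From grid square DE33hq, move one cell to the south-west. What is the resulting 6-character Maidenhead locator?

DE33gp

Longitude subsquare h = 7; −1 → 6 = g.
Latitude subsquare q = 16; −1 → 15 = p.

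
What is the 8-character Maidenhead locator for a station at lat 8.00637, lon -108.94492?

DJ58ma61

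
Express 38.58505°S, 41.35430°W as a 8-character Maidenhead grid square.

Offset from 180°W / 90°S: lon 138.64570°, lat 51.41495°.
Field: lon ⌊138.64570/20⌋ = 6 → G; lat ⌊51.41495/10⌋ = 5 → F.
Square: lon ⌊18.64570/2⌋ = 9; lat ⌊1.41495/1⌋ = 1.
Subsquare: lon ⌊0.64570/0.0833333⌋ = 7 → h; lat ⌊0.41495/0.0416667⌋ = 9 → j.
Extended square: lon ⌊0.06237/0.00833333⌋ = 7; lat ⌊0.03995/0.00416667⌋ = 9.

GF91hj79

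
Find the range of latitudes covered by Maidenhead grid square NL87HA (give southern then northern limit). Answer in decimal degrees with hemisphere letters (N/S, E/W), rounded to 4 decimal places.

27.0000° N, 27.0417° N

Field N=13, L=11: +13·20° lon, +11·10° lat → SW at lon 80°, lat 20°.
Square 8, 7: +8·2° lon, +7·1° lat → SW at lon 96°, lat 27°.
Subsquare h=7, a=0: +7·0.0833333° lon, +0·0.0416667° lat → SW at lon 96.5833°, lat 27°.
Cell spans 0.0833333° lon × 0.0416667° lat.
south 27.0000° N, north 27.0417° N.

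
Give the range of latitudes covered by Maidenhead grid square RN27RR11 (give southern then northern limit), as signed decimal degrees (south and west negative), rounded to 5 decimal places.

47.71250, 47.71667

Field R=17, N=13: +17·20° lon, +13·10° lat → SW at lon 160°, lat 40°.
Square 2, 7: +2·2° lon, +7·1° lat → SW at lon 164°, lat 47°.
Subsquare r=17, r=17: +17·0.0833333° lon, +17·0.0416667° lat → SW at lon 165.417°, lat 47.7083°.
Extended square 1, 1: +1·0.00833333° lon, +1·0.00416667° lat → SW at lon 165.425°, lat 47.7125°.
Cell spans 0.00833333° lon × 0.00416667° lat.
south 47.71250, north 47.71667.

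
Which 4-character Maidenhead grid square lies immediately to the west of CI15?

CI05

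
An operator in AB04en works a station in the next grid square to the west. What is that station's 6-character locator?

AB04dn

Longitude subsquare e = 4; −1 → 3 = d.
The latitude characters are unchanged.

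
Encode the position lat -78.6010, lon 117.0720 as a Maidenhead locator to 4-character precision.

Offset from 180°W / 90°S: lon 297.07°, lat 11.40°.
Field (20°×10°, letters A–R): lon ⌊297.07/20⌋ = 14 → O; lat ⌊11.40/10⌋ = 1 → B.
Square (2°×1°, digits 0–9): lon ⌊17.07/2⌋ = 8; lat ⌊1.40/1⌋ = 1.

OB81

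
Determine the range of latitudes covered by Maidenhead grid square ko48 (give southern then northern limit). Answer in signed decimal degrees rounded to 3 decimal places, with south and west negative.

58.000, 59.000

Field K=10, O=14: +10·20° lon, +14·10° lat → SW at lon 20°, lat 50°.
Square 4, 8: +4·2° lon, +8·1° lat → SW at lon 28°, lat 58°.
Cell spans 2° lon × 1° lat.
south 58.000, north 59.000.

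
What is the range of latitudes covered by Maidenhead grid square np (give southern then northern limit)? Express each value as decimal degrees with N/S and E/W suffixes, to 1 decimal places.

Field N=13, P=15: +13·20° lon, +15·10° lat → SW at lon 80°, lat 60°.
Cell spans 20° lon × 10° lat.
south 60.0° N, north 70.0° N.

60.0° N, 70.0° N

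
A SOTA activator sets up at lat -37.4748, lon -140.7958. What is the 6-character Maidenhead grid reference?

BF92om

Offset from 180°W / 90°S: lon 39.2042°, lat 52.5252°.
Field: lon ⌊39.2042/20⌋ = 1 → B; lat ⌊52.5252/10⌋ = 5 → F.
Square: lon ⌊19.2042/2⌋ = 9; lat ⌊2.5252/1⌋ = 2.
Subsquare: lon ⌊1.2042/0.0833333⌋ = 14 → o; lat ⌊0.5252/0.0416667⌋ = 12 → m.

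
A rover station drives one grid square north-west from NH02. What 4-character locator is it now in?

Longitude square 0; −1 → -1, wraps to 9, carry into field.
Longitude field N = 13; −1 → 12 = M.
Latitude square 2; +1 → 3.

MH93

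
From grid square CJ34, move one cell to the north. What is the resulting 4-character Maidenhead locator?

CJ35

Latitude square 4; +1 → 5.
The longitude characters are unchanged.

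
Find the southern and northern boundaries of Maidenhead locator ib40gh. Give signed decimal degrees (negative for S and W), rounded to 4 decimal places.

Field I=8, B=1: +8·20° lon, +1·10° lat → SW at lon -20°, lat -80°.
Square 4, 0: +4·2° lon, +0·1° lat → SW at lon -12°, lat -80°.
Subsquare g=6, h=7: +6·0.0833333° lon, +7·0.0416667° lat → SW at lon -11.5°, lat -79.7083°.
Cell spans 0.0833333° lon × 0.0416667° lat.
south -79.7083, north -79.6667.

-79.7083, -79.6667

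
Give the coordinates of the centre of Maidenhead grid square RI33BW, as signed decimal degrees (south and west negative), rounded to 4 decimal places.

-6.0625, 166.1250

Field R=17, I=8: +17·20° lon, +8·10° lat → SW at lon 160°, lat -10°.
Square 3, 3: +3·2° lon, +3·1° lat → SW at lon 166°, lat -7°.
Subsquare b=1, w=22: +1·0.0833333° lon, +22·0.0416667° lat → SW at lon 166.083°, lat -6.08333°.
Cell spans 0.0833333° lon × 0.0416667° lat. Centre is SW corner plus half of each.
latitude -6.0625, longitude 166.1250.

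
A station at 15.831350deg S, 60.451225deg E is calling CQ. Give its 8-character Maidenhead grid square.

Shift to the Maidenhead origin (180°W, 90°S): lon 240.45122, lat 74.16865.
Field (20°×10°, letters A–R): 240.45122/20 → 12 → M, 74.16865/10 → 7 → H; chars MH.
Square (2°×1°, digits 0–9): 0.45122/2 → 0, 4.16865/1 → 4; chars 04.
Subsquare (5′×2.5′, letters a–x): 0.45122/0.0833333 → 5 → f, 0.16865/0.0416667 → 4 → e; chars fe.
Extended square (30″×15″, digits 0–9): 0.03456/0.00833333 → 4, 0.00198/0.00416667 → 0; chars 40.

MH04fe40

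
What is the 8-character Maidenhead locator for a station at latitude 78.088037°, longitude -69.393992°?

FQ58hc21

Add 180° to longitude and 90° to latitude: 110.60601, 168.08804.
Field (20°×10°, letters A–R): 110.60601/20 → 5 → F, 168.08804/10 → 16 → Q; chars FQ.
Square (2°×1°, digits 0–9): 10.60601/2 → 5, 8.08804/1 → 8; chars 58.
Subsquare (5′×2.5′, letters a–x): 0.60601/0.0833333 → 7 → h, 0.08804/0.0416667 → 2 → c; chars hc.
Extended square (30″×15″, digits 0–9): 0.02267/0.00833333 → 2, 0.00470/0.00416667 → 1; chars 21.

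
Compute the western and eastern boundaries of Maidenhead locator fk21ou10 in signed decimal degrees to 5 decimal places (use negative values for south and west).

-74.82500, -74.81667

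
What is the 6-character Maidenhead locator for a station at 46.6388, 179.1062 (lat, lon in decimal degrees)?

RN96np

Add 180° to longitude and 90° to latitude: 359.1062, 136.6388.
Field: lon ⌊359.1062/20⌋ = 17 → R; lat ⌊136.6388/10⌋ = 13 → N.
Square: lon ⌊19.1062/2⌋ = 9; lat ⌊6.6388/1⌋ = 6.
Subsquare: lon ⌊1.1062/0.0833333⌋ = 13 → n; lat ⌊0.6388/0.0416667⌋ = 15 → p.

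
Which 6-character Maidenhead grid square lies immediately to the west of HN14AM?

Longitude subsquare a = 0; −1 → -1, wraps to 23 = x, carry into square.
Longitude square 1; −1 → 0.
The latitude characters are unchanged.

HN04xm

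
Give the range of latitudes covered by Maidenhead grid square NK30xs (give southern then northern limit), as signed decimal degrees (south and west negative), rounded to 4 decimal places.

Field N=13, K=10: +13·20° lon, +10·10° lat → SW at lon 80°, lat 10°.
Square 3, 0: +3·2° lon, +0·1° lat → SW at lon 86°, lat 10°.
Subsquare x=23, s=18: +23·0.0833333° lon, +18·0.0416667° lat → SW at lon 87.9167°, lat 10.75°.
Cell spans 0.0833333° lon × 0.0416667° lat.
south 10.7500, north 10.7917.

10.7500, 10.7917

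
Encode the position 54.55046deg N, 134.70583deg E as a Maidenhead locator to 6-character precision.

PO74in

Offset from 180°W / 90°S: lon 314.7058°, lat 144.5505°.
Field (20°×10°, letters A–R): 314.7058/20 → 15 → P, 144.5505/10 → 14 → O; chars PO.
Square (2°×1°, digits 0–9): 14.7058/2 → 7, 4.5505/1 → 4; chars 74.
Subsquare (5′×2.5′, letters a–x): 0.7058/0.0833333 → 8 → i, 0.5505/0.0416667 → 13 → n; chars in.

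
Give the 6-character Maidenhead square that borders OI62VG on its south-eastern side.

OI62wf

Longitude subsquare v = 21; +1 → 22 = w.
Latitude subsquare g = 6; −1 → 5 = f.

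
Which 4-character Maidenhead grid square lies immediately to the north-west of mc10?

Longitude square 1; −1 → 0.
Latitude square 0; +1 → 1.

MC01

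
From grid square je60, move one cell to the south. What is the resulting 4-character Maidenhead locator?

JD69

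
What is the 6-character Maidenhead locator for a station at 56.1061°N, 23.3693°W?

HO86hc

Offset from 180°W / 90°S: lon 156.6307°, lat 146.1061°.
Field: lon ⌊156.6307/20⌋ = 7 → H; lat ⌊146.1061/10⌋ = 14 → O.
Square: lon ⌊16.6307/2⌋ = 8; lat ⌊6.1061/1⌋ = 6.
Subsquare: lon ⌊0.6307/0.0833333⌋ = 7 → h; lat ⌊0.1061/0.0416667⌋ = 2 → c.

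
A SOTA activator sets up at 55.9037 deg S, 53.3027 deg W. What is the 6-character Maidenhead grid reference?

GD34ic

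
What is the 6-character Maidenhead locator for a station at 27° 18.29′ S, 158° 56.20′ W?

BG02mq

Offset from 180°W / 90°S: lon 21.0633°, lat 62.6952°.
Field (20°×10°, letters A–R): 21.0633/20 → 1 → B, 62.6952/10 → 6 → G; chars BG.
Square (2°×1°, digits 0–9): 1.0633/2 → 0, 2.6952/1 → 2; chars 02.
Subsquare (5′×2.5′, letters a–x): 1.0633/0.0833333 → 12 → m, 0.6952/0.0416667 → 16 → q; chars mq.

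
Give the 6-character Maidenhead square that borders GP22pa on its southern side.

GP21px

Latitude subsquare a = 0; −1 → -1, wraps to 23 = x, carry into square.
Latitude square 2; −1 → 1.
The longitude characters are unchanged.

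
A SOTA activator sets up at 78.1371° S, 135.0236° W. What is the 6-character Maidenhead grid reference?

Shift to the Maidenhead origin (180°W, 90°S): lon 44.9764, lat 11.8629.
Field: lon ⌊44.9764/20⌋ = 2 → C; lat ⌊11.8629/10⌋ = 1 → B.
Square: lon ⌊4.9764/2⌋ = 2; lat ⌊1.8629/1⌋ = 1.
Subsquare: lon ⌊0.9764/0.0833333⌋ = 11 → l; lat ⌊0.8629/0.0416667⌋ = 20 → u.

CB21lu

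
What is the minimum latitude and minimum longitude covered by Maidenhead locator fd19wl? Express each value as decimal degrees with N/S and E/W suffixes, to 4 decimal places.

50.5417° S, 76.1667° W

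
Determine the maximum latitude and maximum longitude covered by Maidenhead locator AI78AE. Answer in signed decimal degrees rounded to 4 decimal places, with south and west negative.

Field A=0, I=8: +0·20° lon, +8·10° lat → SW at lon -180°, lat -10°.
Square 7, 8: +7·2° lon, +8·1° lat → SW at lon -166°, lat -2°.
Subsquare a=0, e=4: +0·0.0833333° lon, +4·0.0416667° lat → SW at lon -166°, lat -1.83333°.
Cell spans 0.0833333° lon × 0.0416667° lat. NE corner is SW corner plus one full cell.
latitude -1.7917, longitude -165.9167.

-1.7917, -165.9167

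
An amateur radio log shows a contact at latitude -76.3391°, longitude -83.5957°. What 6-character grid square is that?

EB83ep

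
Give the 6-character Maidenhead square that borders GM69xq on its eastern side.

GM79aq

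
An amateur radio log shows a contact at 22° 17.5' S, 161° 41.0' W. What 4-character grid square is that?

AG97

Offset from 180°W / 90°S: lon 18.32°, lat 67.71°.
Field: 18.32/20 → 0 → A, 67.71/10 → 6 → G; chars AG.
Square: 18.32/2 → 9, 7.71/1 → 7; chars 97.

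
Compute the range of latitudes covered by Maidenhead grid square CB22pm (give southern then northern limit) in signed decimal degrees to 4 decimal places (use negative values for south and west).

-77.5000, -77.4583

Field C=2, B=1: +2·20° lon, +1·10° lat → SW at lon -140°, lat -80°.
Square 2, 2: +2·2° lon, +2·1° lat → SW at lon -136°, lat -78°.
Subsquare p=15, m=12: +15·0.0833333° lon, +12·0.0416667° lat → SW at lon -134.75°, lat -77.5°.
Cell spans 0.0833333° lon × 0.0416667° lat.
south -77.5000, north -77.4583.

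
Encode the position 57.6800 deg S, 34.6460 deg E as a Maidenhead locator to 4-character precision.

KD72

Add 180° to longitude and 90° to latitude: 214.65, 32.32.
Field: lon ⌊214.65/20⌋ = 10 → K; lat ⌊32.32/10⌋ = 3 → D.
Square: lon ⌊14.65/2⌋ = 7; lat ⌊2.32/1⌋ = 2.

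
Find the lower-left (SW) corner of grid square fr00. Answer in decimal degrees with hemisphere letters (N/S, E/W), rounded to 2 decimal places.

80.00° N, 80.00° W

Field F=5, R=17: +5·20° lon, +17·10° lat → SW at lon -80°, lat 80°.
Square 0, 0: +0·2° lon, +0·1° lat → SW at lon -80°, lat 80°.
latitude 80.00° N, longitude 80.00° W.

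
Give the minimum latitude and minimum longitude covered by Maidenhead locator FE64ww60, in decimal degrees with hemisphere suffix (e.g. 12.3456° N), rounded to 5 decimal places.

Field F=5, E=4: +5·20° lon, +4·10° lat → SW at lon -80°, lat -50°.
Square 6, 4: +6·2° lon, +4·1° lat → SW at lon -68°, lat -46°.
Subsquare w=22, w=22: +22·0.0833333° lon, +22·0.0416667° lat → SW at lon -66.1667°, lat -45.0833°.
Extended square 6, 0: +6·0.00833333° lon, +0·0.00416667° lat → SW at lon -66.1167°, lat -45.0833°.
latitude 45.08333° S, longitude 66.11667° W.

45.08333° S, 66.11667° W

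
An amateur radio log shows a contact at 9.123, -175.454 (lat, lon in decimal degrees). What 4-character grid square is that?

AJ29

Offset from 180°W / 90°S: lon 4.55°, lat 99.12°.
Field (20°×10°, letters A–R): lon ⌊4.55/20⌋ = 0 → A; lat ⌊99.12/10⌋ = 9 → J.
Square (2°×1°, digits 0–9): lon ⌊4.55/2⌋ = 2; lat ⌊9.12/1⌋ = 9.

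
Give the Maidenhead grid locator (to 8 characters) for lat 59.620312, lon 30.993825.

KO59lo98

Add 180° to longitude and 90° to latitude: 210.99383, 149.62031.
Field (20°×10°, letters A–R): lon ⌊210.99383/20⌋ = 10 → K; lat ⌊149.62031/10⌋ = 14 → O.
Square (2°×1°, digits 0–9): lon ⌊10.99383/2⌋ = 5; lat ⌊9.62031/1⌋ = 9.
Subsquare (5′×2.5′, letters a–x): lon ⌊0.99383/0.0833333⌋ = 11 → l; lat ⌊0.62031/0.0416667⌋ = 14 → o.
Extended square (30″×15″, digits 0–9): lon ⌊0.07716/0.00833333⌋ = 9; lat ⌊0.03698/0.00416667⌋ = 8.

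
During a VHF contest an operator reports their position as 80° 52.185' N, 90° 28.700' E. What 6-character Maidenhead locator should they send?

NR50fu

Shift to the Maidenhead origin (180°W, 90°S): lon 270.4783, lat 170.8698.
Field: 270.4783/20 → 13 → N, 170.8698/10 → 17 → R; chars NR.
Square: 10.4783/2 → 5, 0.8698/1 → 0; chars 50.
Subsquare: 0.4783/0.0833333 → 5 → f, 0.8698/0.0416667 → 20 → u; chars fu.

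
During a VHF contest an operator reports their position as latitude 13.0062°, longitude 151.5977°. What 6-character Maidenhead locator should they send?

Shift to the Maidenhead origin (180°W, 90°S): lon 331.5977, lat 103.0062.
Field: 331.5977/20 → 16 → Q, 103.0062/10 → 10 → K; chars QK.
Square: 11.5977/2 → 5, 3.0062/1 → 3; chars 53.
Subsquare: 1.5977/0.0833333 → 19 → t, 0.0062/0.0416667 → 0 → a; chars ta.

QK53ta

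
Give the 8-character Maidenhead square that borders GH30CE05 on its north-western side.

Longitude extended square 0; −1 → -1, wraps to 9, carry into subsquare.
Longitude subsquare c = 2; −1 → 1 = b.
Latitude extended square 5; +1 → 6.

GH30be96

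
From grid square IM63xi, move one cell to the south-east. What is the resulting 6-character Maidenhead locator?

Longitude subsquare x = 23; +1 → 24, wraps to 0 = a, carry into square.
Longitude square 6; +1 → 7.
Latitude subsquare i = 8; −1 → 7 = h.

IM73ah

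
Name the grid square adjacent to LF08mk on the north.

Latitude subsquare k = 10; +1 → 11 = l.
The longitude characters are unchanged.

LF08ml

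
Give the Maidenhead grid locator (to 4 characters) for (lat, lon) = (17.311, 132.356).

PK67

Offset from 180°W / 90°S: lon 312.36°, lat 107.31°.
Field: lon ⌊312.36/20⌋ = 15 → P; lat ⌊107.31/10⌋ = 10 → K.
Square: lon ⌊12.36/2⌋ = 6; lat ⌊7.31/1⌋ = 7.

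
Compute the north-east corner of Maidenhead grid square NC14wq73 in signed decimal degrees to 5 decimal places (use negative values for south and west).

-65.31667, 83.90000

Field N=13, C=2: +13·20° lon, +2·10° lat → SW at lon 80°, lat -70°.
Square 1, 4: +1·2° lon, +4·1° lat → SW at lon 82°, lat -66°.
Subsquare w=22, q=16: +22·0.0833333° lon, +16·0.0416667° lat → SW at lon 83.8333°, lat -65.3333°.
Extended square 7, 3: +7·0.00833333° lon, +3·0.00416667° lat → SW at lon 83.8917°, lat -65.3208°.
Cell spans 0.00833333° lon × 0.00416667° lat. NE corner is SW corner plus one full cell.
latitude -65.31667, longitude 83.90000.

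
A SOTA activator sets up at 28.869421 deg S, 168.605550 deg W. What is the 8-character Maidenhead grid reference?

Offset from 180°W / 90°S: lon 11.39445°, lat 61.13058°.
Field (20°×10°, letters A–R): 11.39445/20 → 0 → A, 61.13058/10 → 6 → G; chars AG.
Square (2°×1°, digits 0–9): 11.39445/2 → 5, 1.13058/1 → 1; chars 51.
Subsquare (5′×2.5′, letters a–x): 1.39445/0.0833333 → 16 → q, 0.13058/0.0416667 → 3 → d; chars qd.
Extended square (30″×15″, digits 0–9): 0.06112/0.00833333 → 7, 0.00558/0.00416667 → 1; chars 71.

AG51qd71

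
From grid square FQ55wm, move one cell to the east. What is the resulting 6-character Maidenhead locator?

FQ55xm

Longitude subsquare w = 22; +1 → 23 = x.
The latitude characters are unchanged.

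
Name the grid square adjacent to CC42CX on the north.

Latitude subsquare x = 23; +1 → 24, wraps to 0 = a, carry into square.
Latitude square 2; +1 → 3.
The longitude characters are unchanged.

CC43ca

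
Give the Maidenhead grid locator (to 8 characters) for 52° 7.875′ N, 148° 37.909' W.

Offset from 180°W / 90°S: lon 31.36818°, lat 142.13125°.
Field (20°×10°, letters A–R): lon ⌊31.36818/20⌋ = 1 → B; lat ⌊142.13125/10⌋ = 14 → O.
Square (2°×1°, digits 0–9): lon ⌊11.36818/2⌋ = 5; lat ⌊2.13125/1⌋ = 2.
Subsquare (5′×2.5′, letters a–x): lon ⌊1.36818/0.0833333⌋ = 16 → q; lat ⌊0.13125/0.0416667⌋ = 3 → d.
Extended square (30″×15″, digits 0–9): lon ⌊0.03485/0.00833333⌋ = 4; lat ⌊0.00625/0.00416667⌋ = 1.

BO52qd41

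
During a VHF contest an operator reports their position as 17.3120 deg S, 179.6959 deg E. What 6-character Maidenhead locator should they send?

RH92uq

Shift to the Maidenhead origin (180°W, 90°S): lon 359.6959, lat 72.6880.
Field: 359.6959/20 → 17 → R, 72.6880/10 → 7 → H; chars RH.
Square: 19.6959/2 → 9, 2.6880/1 → 2; chars 92.
Subsquare: 1.6959/0.0833333 → 20 → u, 0.6880/0.0416667 → 16 → q; chars uq.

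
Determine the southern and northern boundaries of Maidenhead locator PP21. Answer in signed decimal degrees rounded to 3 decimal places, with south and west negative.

Field P=15, P=15: +15·20° lon, +15·10° lat → SW at lon 120°, lat 60°.
Square 2, 1: +2·2° lon, +1·1° lat → SW at lon 124°, lat 61°.
Cell spans 2° lon × 1° lat.
south 61.000, north 62.000.

61.000, 62.000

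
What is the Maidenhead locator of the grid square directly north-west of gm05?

Longitude square 0; −1 → -1, wraps to 9, carry into field.
Longitude field G = 6; −1 → 5 = F.
Latitude square 5; +1 → 6.

FM96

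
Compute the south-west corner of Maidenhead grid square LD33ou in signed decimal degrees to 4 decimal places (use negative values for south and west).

-56.1667, 47.1667

Field L=11, D=3: +11·20° lon, +3·10° lat → SW at lon 40°, lat -60°.
Square 3, 3: +3·2° lon, +3·1° lat → SW at lon 46°, lat -57°.
Subsquare o=14, u=20: +14·0.0833333° lon, +20·0.0416667° lat → SW at lon 47.1667°, lat -56.1667°.
latitude -56.1667, longitude 47.1667.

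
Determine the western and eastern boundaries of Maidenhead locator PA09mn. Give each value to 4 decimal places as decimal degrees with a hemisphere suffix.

121.0000° E, 121.0833° E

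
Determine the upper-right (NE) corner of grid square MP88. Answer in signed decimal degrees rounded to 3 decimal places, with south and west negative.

69.000, 78.000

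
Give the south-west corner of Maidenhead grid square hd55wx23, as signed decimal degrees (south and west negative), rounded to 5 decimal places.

Field H=7, D=3: +7·20° lon, +3·10° lat → SW at lon -40°, lat -60°.
Square 5, 5: +5·2° lon, +5·1° lat → SW at lon -30°, lat -55°.
Subsquare w=22, x=23: +22·0.0833333° lon, +23·0.0416667° lat → SW at lon -28.1667°, lat -54.0417°.
Extended square 2, 3: +2·0.00833333° lon, +3·0.00416667° lat → SW at lon -28.15°, lat -54.0292°.
latitude -54.02917, longitude -28.15000.

-54.02917, -28.15000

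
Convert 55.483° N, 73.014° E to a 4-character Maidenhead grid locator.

Add 180° to longitude and 90° to latitude: 253.01, 145.48.
Field (20°×10°, letters A–R): lon ⌊253.01/20⌋ = 12 → M; lat ⌊145.48/10⌋ = 14 → O.
Square (2°×1°, digits 0–9): lon ⌊13.01/2⌋ = 6; lat ⌊5.48/1⌋ = 5.

MO65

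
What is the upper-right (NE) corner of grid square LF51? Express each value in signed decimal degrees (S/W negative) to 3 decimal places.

-38.000, 52.000

Field L=11, F=5: +11·20° lon, +5·10° lat → SW at lon 40°, lat -40°.
Square 5, 1: +5·2° lon, +1·1° lat → SW at lon 50°, lat -39°.
Cell spans 2° lon × 1° lat. NE corner is SW corner plus one full cell.
latitude -38.000, longitude 52.000.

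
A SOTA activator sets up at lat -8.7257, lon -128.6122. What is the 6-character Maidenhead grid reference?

CI51qg

Add 180° to longitude and 90° to latitude: 51.3878, 81.2743.
Field: 51.3878/20 → 2 → C, 81.2743/10 → 8 → I; chars CI.
Square: 11.3878/2 → 5, 1.2743/1 → 1; chars 51.
Subsquare: 1.3878/0.0833333 → 16 → q, 0.2743/0.0416667 → 6 → g; chars qg.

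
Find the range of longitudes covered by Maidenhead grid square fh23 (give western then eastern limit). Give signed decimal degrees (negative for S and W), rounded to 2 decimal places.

-76.00, -74.00

Field F=5, H=7: +5·20° lon, +7·10° lat → SW at lon -80°, lat -20°.
Square 2, 3: +2·2° lon, +3·1° lat → SW at lon -76°, lat -17°.
Cell spans 2° lon × 1° lat.
west -76.00, east -74.00.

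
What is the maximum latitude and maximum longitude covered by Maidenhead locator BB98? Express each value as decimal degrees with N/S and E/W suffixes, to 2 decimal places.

Field B=1, B=1: +1·20° lon, +1·10° lat → SW at lon -160°, lat -80°.
Square 9, 8: +9·2° lon, +8·1° lat → SW at lon -142°, lat -72°.
Cell spans 2° lon × 1° lat. NE corner is SW corner plus one full cell.
latitude 71.00° S, longitude 140.00° W.

71.00° S, 140.00° W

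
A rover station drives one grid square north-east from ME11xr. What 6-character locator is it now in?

ME21as

Longitude subsquare x = 23; +1 → 24, wraps to 0 = a, carry into square.
Longitude square 1; +1 → 2.
Latitude subsquare r = 17; +1 → 18 = s.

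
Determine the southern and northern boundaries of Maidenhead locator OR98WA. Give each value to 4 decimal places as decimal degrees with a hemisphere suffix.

88.0000° N, 88.0417° N

Field O=14, R=17: +14·20° lon, +17·10° lat → SW at lon 100°, lat 80°.
Square 9, 8: +9·2° lon, +8·1° lat → SW at lon 118°, lat 88°.
Subsquare w=22, a=0: +22·0.0833333° lon, +0·0.0416667° lat → SW at lon 119.833°, lat 88°.
Cell spans 0.0833333° lon × 0.0416667° lat.
south 88.0000° N, north 88.0417° N.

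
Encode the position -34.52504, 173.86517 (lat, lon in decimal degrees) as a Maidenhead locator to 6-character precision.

Add 180° to longitude and 90° to latitude: 353.8652, 55.4750.
Field: lon ⌊353.8652/20⌋ = 17 → R; lat ⌊55.4750/10⌋ = 5 → F.
Square: lon ⌊13.8652/2⌋ = 6; lat ⌊5.4750/1⌋ = 5.
Subsquare: lon ⌊1.8652/0.0833333⌋ = 22 → w; lat ⌊0.4750/0.0416667⌋ = 11 → l.

RF65wl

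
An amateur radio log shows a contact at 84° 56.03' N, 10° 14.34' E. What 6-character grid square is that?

JR54cw

Shift to the Maidenhead origin (180°W, 90°S): lon 190.2390, lat 174.9338.
Field: 190.2390/20 → 9 → J, 174.9338/10 → 17 → R; chars JR.
Square: 10.2390/2 → 5, 4.9338/1 → 4; chars 54.
Subsquare: 0.2390/0.0833333 → 2 → c, 0.9338/0.0416667 → 22 → w; chars cw.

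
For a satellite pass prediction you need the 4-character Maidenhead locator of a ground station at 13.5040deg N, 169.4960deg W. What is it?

Add 180° to longitude and 90° to latitude: 10.50, 103.50.
Field: 10.50/20 → 0 → A, 103.50/10 → 10 → K; chars AK.
Square: 10.50/2 → 5, 3.50/1 → 3; chars 53.

AK53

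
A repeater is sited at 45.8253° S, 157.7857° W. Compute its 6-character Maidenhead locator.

BE14ce

Offset from 180°W / 90°S: lon 22.2143°, lat 44.1747°.
Field (20°×10°, letters A–R): lon ⌊22.2143/20⌋ = 1 → B; lat ⌊44.1747/10⌋ = 4 → E.
Square (2°×1°, digits 0–9): lon ⌊2.2143/2⌋ = 1; lat ⌊4.1747/1⌋ = 4.
Subsquare (5′×2.5′, letters a–x): lon ⌊0.2143/0.0833333⌋ = 2 → c; lat ⌊0.1747/0.0416667⌋ = 4 → e.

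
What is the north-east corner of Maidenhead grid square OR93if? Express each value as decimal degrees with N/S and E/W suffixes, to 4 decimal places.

83.2500° N, 118.7500° E

Field O=14, R=17: +14·20° lon, +17·10° lat → SW at lon 100°, lat 80°.
Square 9, 3: +9·2° lon, +3·1° lat → SW at lon 118°, lat 83°.
Subsquare i=8, f=5: +8·0.0833333° lon, +5·0.0416667° lat → SW at lon 118.667°, lat 83.2083°.
Cell spans 0.0833333° lon × 0.0416667° lat. NE corner is SW corner plus one full cell.
latitude 83.2500° N, longitude 118.7500° E.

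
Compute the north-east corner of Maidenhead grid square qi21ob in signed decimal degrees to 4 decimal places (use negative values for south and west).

-8.9167, 145.2500

Field Q=16, I=8: +16·20° lon, +8·10° lat → SW at lon 140°, lat -10°.
Square 2, 1: +2·2° lon, +1·1° lat → SW at lon 144°, lat -9°.
Subsquare o=14, b=1: +14·0.0833333° lon, +1·0.0416667° lat → SW at lon 145.167°, lat -8.95833°.
Cell spans 0.0833333° lon × 0.0416667° lat. NE corner is SW corner plus one full cell.
latitude -8.9167, longitude 145.2500.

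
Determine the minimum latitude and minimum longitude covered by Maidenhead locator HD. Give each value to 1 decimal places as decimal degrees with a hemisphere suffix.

60.0° S, 40.0° W

Field H=7, D=3: +7·20° lon, +3·10° lat → SW at lon -40°, lat -60°.
latitude 60.0° S, longitude 40.0° W.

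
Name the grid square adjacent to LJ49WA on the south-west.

Longitude subsquare w = 22; −1 → 21 = v.
Latitude subsquare a = 0; −1 → -1, wraps to 23 = x, carry into square.
Latitude square 9; −1 → 8.

LJ48vx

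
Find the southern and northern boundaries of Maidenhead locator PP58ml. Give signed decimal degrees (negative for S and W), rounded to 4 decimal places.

68.4583, 68.5000

Field P=15, P=15: +15·20° lon, +15·10° lat → SW at lon 120°, lat 60°.
Square 5, 8: +5·2° lon, +8·1° lat → SW at lon 130°, lat 68°.
Subsquare m=12, l=11: +12·0.0833333° lon, +11·0.0416667° lat → SW at lon 131°, lat 68.4583°.
Cell spans 0.0833333° lon × 0.0416667° lat.
south 68.4583, north 68.5000.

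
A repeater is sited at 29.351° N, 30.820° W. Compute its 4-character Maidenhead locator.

HL49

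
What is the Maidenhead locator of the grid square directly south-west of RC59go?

RC59fn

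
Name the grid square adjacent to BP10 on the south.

BO19

Latitude square 0; −1 → -1, wraps to 9, carry into field.
Latitude field P = 15; −1 → 14 = O.
The longitude characters are unchanged.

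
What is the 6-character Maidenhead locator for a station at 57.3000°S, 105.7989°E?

OD22vq

Add 180° to longitude and 90° to latitude: 285.7989, 32.7000.
Field: lon ⌊285.7989/20⌋ = 14 → O; lat ⌊32.7000/10⌋ = 3 → D.
Square: lon ⌊5.7989/2⌋ = 2; lat ⌊2.7000/1⌋ = 2.
Subsquare: lon ⌊1.7989/0.0833333⌋ = 21 → v; lat ⌊0.7000/0.0416667⌋ = 16 → q.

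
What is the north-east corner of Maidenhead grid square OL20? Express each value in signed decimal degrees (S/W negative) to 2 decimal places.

21.00, 106.00

Field O=14, L=11: +14·20° lon, +11·10° lat → SW at lon 100°, lat 20°.
Square 2, 0: +2·2° lon, +0·1° lat → SW at lon 104°, lat 20°.
Cell spans 2° lon × 1° lat. NE corner is SW corner plus one full cell.
latitude 21.00, longitude 106.00.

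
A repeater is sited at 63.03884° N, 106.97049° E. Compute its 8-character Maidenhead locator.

OP33la69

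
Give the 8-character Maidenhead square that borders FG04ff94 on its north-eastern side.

Longitude extended square 9; +1 → 10, wraps to 0, carry into subsquare.
Longitude subsquare f = 5; +1 → 6 = g.
Latitude extended square 4; +1 → 5.

FG04gf05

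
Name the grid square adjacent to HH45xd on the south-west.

Longitude subsquare x = 23; −1 → 22 = w.
Latitude subsquare d = 3; −1 → 2 = c.

HH45wc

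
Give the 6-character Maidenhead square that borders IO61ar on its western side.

Longitude subsquare a = 0; −1 → -1, wraps to 23 = x, carry into square.
Longitude square 6; −1 → 5.
The latitude characters are unchanged.

IO51xr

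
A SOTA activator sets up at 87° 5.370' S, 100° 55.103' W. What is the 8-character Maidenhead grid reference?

DA92mv98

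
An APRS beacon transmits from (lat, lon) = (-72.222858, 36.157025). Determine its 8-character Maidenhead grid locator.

Add 180° to longitude and 90° to latitude: 216.15703, 17.77714.
Field: lon ⌊216.15703/20⌋ = 10 → K; lat ⌊17.77714/10⌋ = 1 → B.
Square: lon ⌊16.15703/2⌋ = 8; lat ⌊7.77714/1⌋ = 7.
Subsquare: lon ⌊0.15703/0.0833333⌋ = 1 → b; lat ⌊0.77714/0.0416667⌋ = 18 → s.
Extended square: lon ⌊0.07369/0.00833333⌋ = 8; lat ⌊0.02714/0.00416667⌋ = 6.

KB87bs86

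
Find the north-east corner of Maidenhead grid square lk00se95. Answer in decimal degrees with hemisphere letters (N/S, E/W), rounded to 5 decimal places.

Field L=11, K=10: +11·20° lon, +10·10° lat → SW at lon 40°, lat 10°.
Square 0, 0: +0·2° lon, +0·1° lat → SW at lon 40°, lat 10°.
Subsquare s=18, e=4: +18·0.0833333° lon, +4·0.0416667° lat → SW at lon 41.5°, lat 10.1667°.
Extended square 9, 5: +9·0.00833333° lon, +5·0.00416667° lat → SW at lon 41.575°, lat 10.1875°.
Cell spans 0.00833333° lon × 0.00416667° lat. NE corner is SW corner plus one full cell.
latitude 10.19167° N, longitude 41.58333° E.

10.19167° N, 41.58333° E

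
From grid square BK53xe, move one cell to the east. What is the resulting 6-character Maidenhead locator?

BK63ae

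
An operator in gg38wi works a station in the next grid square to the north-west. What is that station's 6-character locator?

Longitude subsquare w = 22; −1 → 21 = v.
Latitude subsquare i = 8; +1 → 9 = j.

GG38vj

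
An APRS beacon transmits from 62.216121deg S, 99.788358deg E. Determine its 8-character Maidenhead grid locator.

Shift to the Maidenhead origin (180°W, 90°S): lon 279.78836, lat 27.78388.
Field: 279.78836/20 → 13 → N, 27.78388/10 → 2 → C; chars NC.
Square: 19.78836/2 → 9, 7.78388/1 → 7; chars 97.
Subsquare: 1.78836/0.0833333 → 21 → v, 0.78388/0.0416667 → 18 → s; chars vs.
Extended square: 0.03836/0.00833333 → 4, 0.03388/0.00416667 → 8; chars 48.

NC97vs48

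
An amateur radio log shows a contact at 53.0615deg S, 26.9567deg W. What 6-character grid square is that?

HD66mw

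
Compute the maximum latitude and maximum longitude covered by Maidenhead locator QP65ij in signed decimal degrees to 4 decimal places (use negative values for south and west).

65.4167, 152.7500

Field Q=16, P=15: +16·20° lon, +15·10° lat → SW at lon 140°, lat 60°.
Square 6, 5: +6·2° lon, +5·1° lat → SW at lon 152°, lat 65°.
Subsquare i=8, j=9: +8·0.0833333° lon, +9·0.0416667° lat → SW at lon 152.667°, lat 65.375°.
Cell spans 0.0833333° lon × 0.0416667° lat. NE corner is SW corner plus one full cell.
latitude 65.4167, longitude 152.7500.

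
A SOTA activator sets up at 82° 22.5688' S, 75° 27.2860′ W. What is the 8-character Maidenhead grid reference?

Shift to the Maidenhead origin (180°W, 90°S): lon 104.54523, lat 7.62385.
Field (20°×10°, letters A–R): 104.54523/20 → 5 → F, 7.62385/10 → 0 → A; chars FA.
Square (2°×1°, digits 0–9): 4.54523/2 → 2, 7.62385/1 → 7; chars 27.
Subsquare (5′×2.5′, letters a–x): 0.54523/0.0833333 → 6 → g, 0.62385/0.0416667 → 14 → o; chars go.
Extended square (30″×15″, digits 0–9): 0.04523/0.00833333 → 5, 0.04052/0.00416667 → 9; chars 59.

FA27go59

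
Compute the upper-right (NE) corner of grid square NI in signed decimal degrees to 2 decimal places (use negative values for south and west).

Field N=13, I=8: +13·20° lon, +8·10° lat → SW at lon 80°, lat -10°.
Cell spans 20° lon × 10° lat. NE corner is SW corner plus one full cell.
latitude 0.00, longitude 100.00.

0.00, 100.00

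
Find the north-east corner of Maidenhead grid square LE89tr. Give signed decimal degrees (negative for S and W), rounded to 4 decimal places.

-40.2500, 57.6667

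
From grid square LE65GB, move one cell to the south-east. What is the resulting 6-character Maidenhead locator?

LE65ha

Longitude subsquare g = 6; +1 → 7 = h.
Latitude subsquare b = 1; −1 → 0 = a.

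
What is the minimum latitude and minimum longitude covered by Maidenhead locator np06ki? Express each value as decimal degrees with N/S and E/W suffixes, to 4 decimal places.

Field N=13, P=15: +13·20° lon, +15·10° lat → SW at lon 80°, lat 60°.
Square 0, 6: +0·2° lon, +6·1° lat → SW at lon 80°, lat 66°.
Subsquare k=10, i=8: +10·0.0833333° lon, +8·0.0416667° lat → SW at lon 80.8333°, lat 66.3333°.
latitude 66.3333° N, longitude 80.8333° E.

66.3333° N, 80.8333° E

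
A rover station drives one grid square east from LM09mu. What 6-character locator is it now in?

Longitude subsquare m = 12; +1 → 13 = n.
The latitude characters are unchanged.

LM09nu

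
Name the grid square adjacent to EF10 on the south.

EE19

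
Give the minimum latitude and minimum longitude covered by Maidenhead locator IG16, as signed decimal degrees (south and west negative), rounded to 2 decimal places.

Field I=8, G=6: +8·20° lon, +6·10° lat → SW at lon -20°, lat -30°.
Square 1, 6: +1·2° lon, +6·1° lat → SW at lon -18°, lat -24°.
latitude -24.00, longitude -18.00.

-24.00, -18.00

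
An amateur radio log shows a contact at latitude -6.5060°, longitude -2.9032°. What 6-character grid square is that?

II83nl

Shift to the Maidenhead origin (180°W, 90°S): lon 177.0968, lat 83.4940.
Field (20°×10°, letters A–R): 177.0968/20 → 8 → I, 83.4940/10 → 8 → I; chars II.
Square (2°×1°, digits 0–9): 17.0968/2 → 8, 3.4940/1 → 3; chars 83.
Subsquare (5′×2.5′, letters a–x): 1.0968/0.0833333 → 13 → n, 0.4940/0.0416667 → 11 → l; chars nl.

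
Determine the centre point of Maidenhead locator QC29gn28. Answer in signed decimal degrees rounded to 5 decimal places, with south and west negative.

-60.42292, 144.52083

Field Q=16, C=2: +16·20° lon, +2·10° lat → SW at lon 140°, lat -70°.
Square 2, 9: +2·2° lon, +9·1° lat → SW at lon 144°, lat -61°.
Subsquare g=6, n=13: +6·0.0833333° lon, +13·0.0416667° lat → SW at lon 144.5°, lat -60.4583°.
Extended square 2, 8: +2·0.00833333° lon, +8·0.00416667° lat → SW at lon 144.517°, lat -60.425°.
Cell spans 0.00833333° lon × 0.00416667° lat. Centre is SW corner plus half of each.
latitude -60.42292, longitude 144.52083.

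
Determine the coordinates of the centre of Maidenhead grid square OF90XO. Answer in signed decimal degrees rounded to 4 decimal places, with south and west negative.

-39.3958, 119.9583

Field O=14, F=5: +14·20° lon, +5·10° lat → SW at lon 100°, lat -40°.
Square 9, 0: +9·2° lon, +0·1° lat → SW at lon 118°, lat -40°.
Subsquare x=23, o=14: +23·0.0833333° lon, +14·0.0416667° lat → SW at lon 119.917°, lat -39.4167°.
Cell spans 0.0833333° lon × 0.0416667° lat. Centre is SW corner plus half of each.
latitude -39.3958, longitude 119.9583.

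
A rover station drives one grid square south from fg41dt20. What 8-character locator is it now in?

Latitude extended square 0; −1 → -1, wraps to 9, carry into subsquare.
Latitude subsquare t = 19; −1 → 18 = s.
The longitude characters are unchanged.

FG41ds29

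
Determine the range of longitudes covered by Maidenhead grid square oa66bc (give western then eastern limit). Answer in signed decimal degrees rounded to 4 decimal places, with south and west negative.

112.0833, 112.1667

Field O=14, A=0: +14·20° lon, +0·10° lat → SW at lon 100°, lat -90°.
Square 6, 6: +6·2° lon, +6·1° lat → SW at lon 112°, lat -84°.
Subsquare b=1, c=2: +1·0.0833333° lon, +2·0.0416667° lat → SW at lon 112.083°, lat -83.9167°.
Cell spans 0.0833333° lon × 0.0416667° lat.
west 112.0833, east 112.1667.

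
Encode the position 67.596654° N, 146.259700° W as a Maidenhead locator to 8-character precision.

Add 180° to longitude and 90° to latitude: 33.74030, 157.59665.
Field: lon ⌊33.74030/20⌋ = 1 → B; lat ⌊157.59665/10⌋ = 15 → P.
Square: lon ⌊13.74030/2⌋ = 6; lat ⌊7.59665/1⌋ = 7.
Subsquare: lon ⌊1.74030/0.0833333⌋ = 20 → u; lat ⌊0.59665/0.0416667⌋ = 14 → o.
Extended square: lon ⌊0.07363/0.00833333⌋ = 8; lat ⌊0.01332/0.00416667⌋ = 3.

BP67uo83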